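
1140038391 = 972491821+167546570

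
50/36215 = 10/7243=0.00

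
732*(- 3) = -2196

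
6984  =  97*72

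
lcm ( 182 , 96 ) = 8736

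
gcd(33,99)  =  33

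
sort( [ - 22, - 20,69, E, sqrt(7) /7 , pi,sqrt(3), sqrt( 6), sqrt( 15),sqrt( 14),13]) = [ - 22,-20, sqrt(7)/7,sqrt (3),sqrt( 6),E , pi,sqrt(14),sqrt( 15 ), 13, 69 ] 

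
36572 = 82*446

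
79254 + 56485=135739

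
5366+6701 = 12067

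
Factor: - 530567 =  - 530567^1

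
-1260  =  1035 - 2295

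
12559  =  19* 661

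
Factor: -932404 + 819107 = -113297 = - 19^1*67^1 * 89^1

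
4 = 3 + 1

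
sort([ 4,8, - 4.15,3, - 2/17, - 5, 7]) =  [ - 5, - 4.15, - 2/17, 3,4,7,8]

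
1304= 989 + 315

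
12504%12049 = 455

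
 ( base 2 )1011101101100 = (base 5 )142441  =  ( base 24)A9K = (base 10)5996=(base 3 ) 22020002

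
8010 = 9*890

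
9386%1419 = 872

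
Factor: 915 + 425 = 1340 = 2^2*5^1*67^1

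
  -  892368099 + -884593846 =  -1776961945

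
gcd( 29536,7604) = 4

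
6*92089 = 552534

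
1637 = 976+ 661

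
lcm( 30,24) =120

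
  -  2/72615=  - 2/72615 = -  0.00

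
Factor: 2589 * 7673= 3^1*863^1*7673^1 = 19865397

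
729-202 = 527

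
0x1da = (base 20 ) 13e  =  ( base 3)122120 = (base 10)474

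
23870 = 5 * 4774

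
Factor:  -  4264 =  - 2^3*13^1 * 41^1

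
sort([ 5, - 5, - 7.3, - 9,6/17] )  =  [ - 9, - 7.3, - 5, 6/17,5 ]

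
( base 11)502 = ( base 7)1525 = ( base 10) 607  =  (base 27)md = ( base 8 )1137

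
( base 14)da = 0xc0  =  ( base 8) 300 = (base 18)ac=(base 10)192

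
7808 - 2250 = 5558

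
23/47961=23/47961 = 0.00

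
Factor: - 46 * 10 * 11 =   -  2^2*5^1*11^1 * 23^1 = - 5060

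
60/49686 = 10/8281 = 0.00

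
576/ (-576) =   -  1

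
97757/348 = 280+ 317/348 =280.91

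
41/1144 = 41/1144=0.04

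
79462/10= 7946 + 1/5 = 7946.20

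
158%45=23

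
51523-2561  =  48962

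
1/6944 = 1/6944 = 0.00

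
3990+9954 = 13944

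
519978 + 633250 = 1153228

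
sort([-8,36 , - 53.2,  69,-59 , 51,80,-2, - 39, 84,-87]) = [ - 87,-59, -53.2, -39,- 8,- 2,36,51,69,80,84]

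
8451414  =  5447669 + 3003745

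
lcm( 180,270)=540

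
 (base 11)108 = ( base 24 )59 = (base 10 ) 129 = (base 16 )81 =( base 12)a9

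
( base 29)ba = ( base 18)105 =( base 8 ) 511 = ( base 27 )c5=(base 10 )329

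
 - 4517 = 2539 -7056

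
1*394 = 394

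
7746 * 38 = 294348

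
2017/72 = 2017/72  =  28.01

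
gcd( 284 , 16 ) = 4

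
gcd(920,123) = 1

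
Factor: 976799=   976799^1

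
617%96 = 41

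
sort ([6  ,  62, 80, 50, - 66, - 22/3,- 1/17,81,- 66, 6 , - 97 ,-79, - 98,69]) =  [ - 98, - 97, - 79,-66,  -  66,-22/3, - 1/17, 6 , 6, 50, 62, 69,80,  81]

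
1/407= 1/407 = 0.00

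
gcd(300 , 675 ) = 75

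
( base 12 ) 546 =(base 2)1100000110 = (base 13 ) 477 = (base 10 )774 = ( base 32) O6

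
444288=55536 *8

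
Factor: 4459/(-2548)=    - 7/4 = -2^(-2)*7^1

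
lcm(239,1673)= 1673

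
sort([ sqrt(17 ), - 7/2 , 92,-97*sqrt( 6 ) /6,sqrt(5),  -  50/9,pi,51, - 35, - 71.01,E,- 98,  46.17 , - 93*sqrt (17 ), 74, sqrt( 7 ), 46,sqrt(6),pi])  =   [ - 93*sqrt( 17 ),  -  98, - 71.01, -97 *sqrt(6 )/6, - 35, - 50/9,-7/2, sqrt( 5 ),sqrt( 6 ),sqrt ( 7), E , pi, pi,  sqrt( 17 ),46,  46.17,51,74,  92]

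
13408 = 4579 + 8829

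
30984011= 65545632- 34561621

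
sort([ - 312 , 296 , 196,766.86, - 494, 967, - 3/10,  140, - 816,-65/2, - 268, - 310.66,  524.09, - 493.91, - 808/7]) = [ - 816, -494, - 493.91, - 312, -310.66, - 268,-808/7,-65/2,- 3/10,140, 196,296, 524.09,  766.86, 967 ] 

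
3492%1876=1616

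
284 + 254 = 538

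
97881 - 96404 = 1477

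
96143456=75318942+20824514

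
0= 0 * 47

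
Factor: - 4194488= -2^3 *83^1*6317^1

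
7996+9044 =17040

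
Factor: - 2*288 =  - 2^6 * 3^2 = -576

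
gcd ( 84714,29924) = 2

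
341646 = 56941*6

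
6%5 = 1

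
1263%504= 255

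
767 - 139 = 628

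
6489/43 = 6489/43 = 150.91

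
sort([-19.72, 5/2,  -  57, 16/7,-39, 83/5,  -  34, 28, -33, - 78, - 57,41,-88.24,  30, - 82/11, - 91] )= [ - 91,- 88.24, - 78, - 57, - 57, -39 ,-34,- 33 , - 19.72,- 82/11, 16/7,5/2, 83/5, 28, 30, 41]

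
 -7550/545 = - 1510/109  =  - 13.85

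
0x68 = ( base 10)104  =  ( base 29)3h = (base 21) 4K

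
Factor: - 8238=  - 2^1*3^1*1373^1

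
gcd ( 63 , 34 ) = 1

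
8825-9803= -978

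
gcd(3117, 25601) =1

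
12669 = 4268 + 8401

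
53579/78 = 686+ 71/78 = 686.91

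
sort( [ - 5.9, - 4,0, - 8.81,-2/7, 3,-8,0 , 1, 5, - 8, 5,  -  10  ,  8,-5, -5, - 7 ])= [ - 10, - 8.81, - 8 , - 8,  -  7,  -  5.9, -5, - 5,  -  4,- 2/7 , 0,0,1, 3, 5,5,8 ]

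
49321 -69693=-20372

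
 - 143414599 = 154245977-297660576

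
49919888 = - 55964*( - 892 )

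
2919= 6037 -3118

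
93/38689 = 93/38689 = 0.00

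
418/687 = 418/687 = 0.61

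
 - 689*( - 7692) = 5299788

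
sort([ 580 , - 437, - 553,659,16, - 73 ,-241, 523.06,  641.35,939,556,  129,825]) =[-553, - 437, - 241, - 73,16 , 129 , 523.06 , 556,580,  641.35, 659, 825,939] 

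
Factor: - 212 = -2^2*53^1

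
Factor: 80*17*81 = 2^4*3^4 *5^1*17^1 = 110160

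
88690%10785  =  2410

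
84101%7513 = 1458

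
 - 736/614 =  - 2+246/307 = - 1.20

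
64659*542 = 35045178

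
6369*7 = 44583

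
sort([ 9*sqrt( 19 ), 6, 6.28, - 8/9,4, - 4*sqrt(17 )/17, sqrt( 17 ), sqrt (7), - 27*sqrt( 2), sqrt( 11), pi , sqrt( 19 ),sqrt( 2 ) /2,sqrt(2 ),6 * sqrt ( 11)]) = [ - 27*sqrt(2), - 4*sqrt(17) /17, - 8/9,sqrt( 2 )/2  ,  sqrt(2), sqrt(7 ), pi, sqrt(11 ), 4, sqrt( 17), sqrt( 19),6, 6.28, 6 * sqrt ( 11 ), 9*sqrt( 19 )]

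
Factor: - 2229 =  - 3^1*743^1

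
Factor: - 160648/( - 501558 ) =172/537 = 2^2*3^ ( - 1 )*43^1*179^( - 1 ) 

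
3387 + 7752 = 11139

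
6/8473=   6/8473 = 0.00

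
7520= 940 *8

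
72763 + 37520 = 110283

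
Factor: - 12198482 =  - 2^1* 233^1*26177^1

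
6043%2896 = 251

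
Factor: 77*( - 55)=- 5^1 *7^1*11^2 = - 4235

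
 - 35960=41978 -77938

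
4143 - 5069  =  -926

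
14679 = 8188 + 6491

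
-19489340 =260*( - 74959 ) 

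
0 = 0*45079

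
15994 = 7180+8814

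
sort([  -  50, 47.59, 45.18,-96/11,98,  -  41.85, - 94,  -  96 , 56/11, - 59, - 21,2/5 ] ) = [ - 96,-94, - 59, - 50, -41.85,  -  21, - 96/11,2/5,56/11,45.18, 47.59,98]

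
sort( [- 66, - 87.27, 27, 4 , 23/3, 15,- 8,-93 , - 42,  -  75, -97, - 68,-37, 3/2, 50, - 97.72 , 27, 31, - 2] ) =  [-97.72, - 97,-93, - 87.27, - 75, - 68, - 66, - 42, - 37, - 8 , - 2, 3/2 , 4, 23/3, 15, 27,27, 31, 50]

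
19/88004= 19/88004 = 0.00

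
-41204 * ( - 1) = 41204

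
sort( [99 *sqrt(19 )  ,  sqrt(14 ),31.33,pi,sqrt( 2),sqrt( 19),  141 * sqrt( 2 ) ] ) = [ sqrt(2), pi,sqrt(14 ), sqrt(19 ), 31.33,141*sqrt( 2 ),99 *sqrt(19)]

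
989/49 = 20+9/49 = 20.18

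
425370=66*6445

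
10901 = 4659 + 6242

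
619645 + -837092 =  - 217447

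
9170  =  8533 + 637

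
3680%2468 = 1212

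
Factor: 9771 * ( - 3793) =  - 3^1*3257^1*3793^1  =  - 37061403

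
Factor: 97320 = 2^3*3^1*5^1*811^1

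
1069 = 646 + 423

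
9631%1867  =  296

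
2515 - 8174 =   -  5659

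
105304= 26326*4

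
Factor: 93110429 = 93110429^1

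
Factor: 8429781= 3^1* 107^1 * 26261^1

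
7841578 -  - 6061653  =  13903231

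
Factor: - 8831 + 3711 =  - 2^10*5^1  =  - 5120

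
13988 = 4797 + 9191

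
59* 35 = 2065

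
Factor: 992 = 2^5*31^1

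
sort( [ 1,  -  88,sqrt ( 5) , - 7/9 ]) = [-88, - 7/9,1,sqrt( 5) ]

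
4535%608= 279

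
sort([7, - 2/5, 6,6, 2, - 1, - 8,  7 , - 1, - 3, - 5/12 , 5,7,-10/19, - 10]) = [ - 10, - 8, - 3, - 1, - 1, - 10/19, - 5/12 , - 2/5,  2, 5, 6, 6, 7, 7 , 7]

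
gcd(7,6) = 1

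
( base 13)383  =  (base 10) 614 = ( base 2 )1001100110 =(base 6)2502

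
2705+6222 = 8927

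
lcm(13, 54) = 702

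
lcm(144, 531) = 8496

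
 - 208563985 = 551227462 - 759791447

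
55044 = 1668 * 33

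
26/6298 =13/3149 = 0.00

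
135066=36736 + 98330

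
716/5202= 358/2601=0.14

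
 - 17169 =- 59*291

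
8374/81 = 103 + 31/81 = 103.38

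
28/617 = 28/617 = 0.05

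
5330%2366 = 598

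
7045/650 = 1409/130  =  10.84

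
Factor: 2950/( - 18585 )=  - 10/63=- 2^1*3^ ( - 2 )*5^1*7^(-1 ) 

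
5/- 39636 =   -  1 + 39631/39636 =- 0.00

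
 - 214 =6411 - 6625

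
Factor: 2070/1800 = 2^( - 2)*5^( - 1 )*23^1 =23/20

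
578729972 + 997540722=1576270694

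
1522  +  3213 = 4735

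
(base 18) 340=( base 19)2GI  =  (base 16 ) 414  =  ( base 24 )1jc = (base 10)1044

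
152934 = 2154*71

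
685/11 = 685/11 = 62.27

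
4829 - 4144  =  685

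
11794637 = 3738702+8055935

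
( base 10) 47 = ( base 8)57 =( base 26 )1L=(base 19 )29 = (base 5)142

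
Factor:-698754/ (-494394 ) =889/629 = 7^1*17^(-1 )  *37^( - 1)*127^1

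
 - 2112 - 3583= - 5695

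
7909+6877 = 14786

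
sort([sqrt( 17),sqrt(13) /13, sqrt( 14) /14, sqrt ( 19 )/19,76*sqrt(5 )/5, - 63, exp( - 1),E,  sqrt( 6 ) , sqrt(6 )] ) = [-63,sqrt( 19 ) /19, sqrt(14)/14,sqrt(13 )/13,exp( - 1 ),sqrt(6 ),sqrt(6 ),E,sqrt(17) , 76*sqrt( 5 ) /5 ] 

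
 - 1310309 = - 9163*143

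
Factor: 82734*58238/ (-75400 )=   -  2^ ( - 1)*3^1*5^( - 2)*13^( - 1)*29^ (-1)*37^1*787^1*13789^1 = - 1204565673/18850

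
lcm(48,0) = 0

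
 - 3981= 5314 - 9295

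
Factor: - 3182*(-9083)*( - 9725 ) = -2^1*5^2 * 31^1*37^1*43^1 * 293^1*389^1 = - 281072980850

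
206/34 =103/17 = 6.06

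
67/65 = 67/65 = 1.03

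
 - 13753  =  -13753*1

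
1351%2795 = 1351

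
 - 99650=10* (-9965)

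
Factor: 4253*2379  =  3^1*13^1*61^1*4253^1 = 10117887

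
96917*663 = 64255971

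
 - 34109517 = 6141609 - 40251126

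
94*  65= 6110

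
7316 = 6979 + 337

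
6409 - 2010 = 4399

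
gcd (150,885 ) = 15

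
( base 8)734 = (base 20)13g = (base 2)111011100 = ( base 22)le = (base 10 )476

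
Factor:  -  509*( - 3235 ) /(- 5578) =-2^( - 1)*5^1 * 509^1*647^1*2789^ ( - 1)  =  - 1646615/5578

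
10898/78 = 139 + 28/39 = 139.72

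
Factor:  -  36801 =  - 3^3*29^1*47^1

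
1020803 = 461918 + 558885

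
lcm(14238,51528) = 1082088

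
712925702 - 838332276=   -  125406574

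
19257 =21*917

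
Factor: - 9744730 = - 2^1*5^1 * 974473^1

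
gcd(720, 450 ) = 90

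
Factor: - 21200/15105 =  - 80/57 = - 2^4*3^( - 1) * 5^1 *19^( - 1)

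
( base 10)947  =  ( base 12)66B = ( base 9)1262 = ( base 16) 3b3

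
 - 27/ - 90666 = 1/3358 = 0.00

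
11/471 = 11/471 = 0.02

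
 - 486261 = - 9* 54029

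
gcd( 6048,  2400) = 96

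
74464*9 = 670176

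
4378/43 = 4378/43  =  101.81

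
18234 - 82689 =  - 64455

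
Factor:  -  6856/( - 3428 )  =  2 = 2^1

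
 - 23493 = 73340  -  96833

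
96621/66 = 32207/22  =  1463.95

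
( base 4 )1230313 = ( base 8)15467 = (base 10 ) 6967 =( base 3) 100120001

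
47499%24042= 23457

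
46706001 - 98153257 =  - 51447256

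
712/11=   712/11=64.73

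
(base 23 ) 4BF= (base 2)100101010000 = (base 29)2o6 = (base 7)6644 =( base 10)2384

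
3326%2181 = 1145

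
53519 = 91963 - 38444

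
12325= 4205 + 8120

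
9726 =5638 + 4088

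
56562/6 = 9427  =  9427.00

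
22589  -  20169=2420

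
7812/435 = 2604/145 = 17.96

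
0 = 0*380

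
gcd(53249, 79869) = 1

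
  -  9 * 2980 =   -  26820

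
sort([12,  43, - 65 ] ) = [ - 65,12, 43 ]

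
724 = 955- 231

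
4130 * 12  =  49560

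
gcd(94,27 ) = 1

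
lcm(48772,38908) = 3462812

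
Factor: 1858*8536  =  15859888 = 2^4 * 11^1*97^1*929^1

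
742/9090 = 371/4545 = 0.08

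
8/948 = 2/237 = 0.01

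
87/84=29/28 = 1.04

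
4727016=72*65653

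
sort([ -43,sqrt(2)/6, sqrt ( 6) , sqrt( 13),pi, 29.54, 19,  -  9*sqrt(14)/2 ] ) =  [ - 43 , - 9 *sqrt( 14 )/2,sqrt( 2)/6,sqrt( 6), pi , sqrt( 13 ),19,  29.54]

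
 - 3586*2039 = -7311854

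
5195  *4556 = 23668420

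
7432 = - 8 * ( - 929)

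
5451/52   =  5451/52 =104.83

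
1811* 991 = 1794701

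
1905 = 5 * 381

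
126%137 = 126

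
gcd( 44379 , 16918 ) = 1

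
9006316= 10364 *869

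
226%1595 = 226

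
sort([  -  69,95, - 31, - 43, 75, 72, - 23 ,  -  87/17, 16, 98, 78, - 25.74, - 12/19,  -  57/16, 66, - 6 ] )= [ - 69 , - 43, - 31, - 25.74, - 23, - 6, - 87/17, - 57/16 , - 12/19,16 , 66, 72, 75, 78, 95,98 ]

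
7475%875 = 475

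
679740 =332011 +347729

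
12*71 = 852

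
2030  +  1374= 3404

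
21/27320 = 21/27320 = 0.00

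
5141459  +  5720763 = 10862222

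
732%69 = 42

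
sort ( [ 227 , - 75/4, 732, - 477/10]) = [ - 477/10,-75/4, 227,732 ]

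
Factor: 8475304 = 2^3*1059413^1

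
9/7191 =1/799 = 0.00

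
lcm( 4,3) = 12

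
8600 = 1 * 8600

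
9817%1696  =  1337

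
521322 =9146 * 57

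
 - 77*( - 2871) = 221067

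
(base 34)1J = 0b110101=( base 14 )3B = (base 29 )1O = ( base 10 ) 53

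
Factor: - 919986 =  - 2^1* 3^1*107^1*1433^1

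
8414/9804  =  4207/4902 = 0.86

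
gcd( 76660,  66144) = 4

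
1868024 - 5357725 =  - 3489701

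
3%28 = 3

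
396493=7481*53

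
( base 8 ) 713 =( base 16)1cb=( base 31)EP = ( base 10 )459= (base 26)hh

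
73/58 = 73/58 = 1.26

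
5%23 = 5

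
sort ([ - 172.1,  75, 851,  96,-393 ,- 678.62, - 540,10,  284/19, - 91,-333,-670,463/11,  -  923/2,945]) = [- 678.62, - 670 , - 540, - 923/2,-393, - 333, - 172.1, - 91,10, 284/19 , 463/11,75,  96,851,945]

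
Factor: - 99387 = - 3^5*409^1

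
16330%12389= 3941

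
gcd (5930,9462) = 2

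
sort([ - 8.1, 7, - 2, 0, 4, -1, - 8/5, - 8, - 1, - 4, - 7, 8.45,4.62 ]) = [ - 8.1, - 8, - 7,-4, -2, - 8/5, - 1, - 1,0,4, 4.62, 7, 8.45]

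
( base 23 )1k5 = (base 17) 378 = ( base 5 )12434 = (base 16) 3E2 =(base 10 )994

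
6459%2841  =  777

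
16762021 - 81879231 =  - 65117210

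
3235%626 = 105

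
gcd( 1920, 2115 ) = 15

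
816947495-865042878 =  - 48095383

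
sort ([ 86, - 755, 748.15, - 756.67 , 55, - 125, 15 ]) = [ - 756.67,  -  755, - 125 , 15,55 , 86,748.15]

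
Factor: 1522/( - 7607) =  - 2^1*761^1*7607^ (-1) 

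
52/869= 52/869 = 0.06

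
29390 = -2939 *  (-10 ) 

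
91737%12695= 2872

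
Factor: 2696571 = 3^9*137^1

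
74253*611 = 45368583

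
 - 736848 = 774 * ( - 952 )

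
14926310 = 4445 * 3358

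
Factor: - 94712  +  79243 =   -  15469 = - 31^1*499^1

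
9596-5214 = 4382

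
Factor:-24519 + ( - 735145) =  - 759664 = -2^4*79^1 * 601^1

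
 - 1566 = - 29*54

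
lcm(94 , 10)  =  470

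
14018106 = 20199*694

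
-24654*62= - 1528548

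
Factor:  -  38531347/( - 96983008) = 2^ (-5 ) * 3030719^ ( - 1)*38531347^1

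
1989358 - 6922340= - 4932982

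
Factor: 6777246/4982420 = 2^(-1 )*3^1*5^( - 1)*7^1 * 37^( - 1 )*6733^( - 1)*161363^1 = 3388623/2491210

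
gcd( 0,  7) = 7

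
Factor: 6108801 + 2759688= 3^1 * 7^1*422309^1 = 8868489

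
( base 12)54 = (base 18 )3A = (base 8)100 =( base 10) 64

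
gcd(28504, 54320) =56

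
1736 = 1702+34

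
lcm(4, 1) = 4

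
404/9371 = 404/9371= 0.04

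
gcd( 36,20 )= 4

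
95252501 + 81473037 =176725538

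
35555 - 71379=-35824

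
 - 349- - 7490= 7141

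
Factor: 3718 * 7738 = 28769884 =2^2 * 11^1*13^2 * 53^1*73^1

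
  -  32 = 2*(-16) 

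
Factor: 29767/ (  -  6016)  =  -2^( - 7 )*17^2 * 47^ ( - 1 )*103^1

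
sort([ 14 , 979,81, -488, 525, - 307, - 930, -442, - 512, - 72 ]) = [ - 930,  -  512, - 488, - 442, - 307, - 72,14,81,525,979]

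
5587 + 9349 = 14936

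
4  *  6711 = 26844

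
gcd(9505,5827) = 1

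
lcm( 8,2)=8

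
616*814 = 501424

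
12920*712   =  9199040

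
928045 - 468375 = 459670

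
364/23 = 15 + 19/23 = 15.83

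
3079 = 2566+513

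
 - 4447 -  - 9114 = 4667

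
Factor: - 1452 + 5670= 4218 = 2^1*3^1*19^1 * 37^1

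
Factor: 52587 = 3^2*5843^1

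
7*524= 3668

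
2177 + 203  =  2380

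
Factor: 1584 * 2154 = 2^5 * 3^3 * 11^1* 359^1 = 3411936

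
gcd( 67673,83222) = 1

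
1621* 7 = 11347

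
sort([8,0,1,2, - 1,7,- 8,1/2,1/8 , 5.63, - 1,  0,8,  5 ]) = [ - 8,-1, - 1,0,0,  1/8,1/2,1  ,  2,5,5.63, 7,8, 8]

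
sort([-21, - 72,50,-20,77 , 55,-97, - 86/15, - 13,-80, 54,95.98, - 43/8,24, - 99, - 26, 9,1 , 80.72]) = [  -  99 , - 97 , - 80, - 72, - 26, - 21, - 20, - 13,- 86/15, - 43/8,1,9,24, 50,54,55,  77, 80.72, 95.98]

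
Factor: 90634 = 2^1 * 45317^1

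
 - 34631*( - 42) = 1454502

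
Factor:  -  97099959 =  - 3^1* 11^2*267493^1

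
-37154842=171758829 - 208913671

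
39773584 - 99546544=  - 59772960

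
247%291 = 247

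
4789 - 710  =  4079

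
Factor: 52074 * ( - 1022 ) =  - 53219628 =- 2^2*3^2*7^1 * 11^1*73^1*263^1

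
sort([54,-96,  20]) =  [ - 96 , 20,54]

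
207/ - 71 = -3 + 6/71 = - 2.92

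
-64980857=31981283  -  96962140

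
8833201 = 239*36959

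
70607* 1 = 70607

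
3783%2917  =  866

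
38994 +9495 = 48489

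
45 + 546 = 591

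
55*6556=360580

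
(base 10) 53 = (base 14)3b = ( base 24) 25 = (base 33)1k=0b110101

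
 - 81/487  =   - 81/487 =-  0.17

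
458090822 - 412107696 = 45983126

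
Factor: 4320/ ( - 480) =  - 3^2 = - 9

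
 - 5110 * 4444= - 22708840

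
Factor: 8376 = 2^3*3^1*349^1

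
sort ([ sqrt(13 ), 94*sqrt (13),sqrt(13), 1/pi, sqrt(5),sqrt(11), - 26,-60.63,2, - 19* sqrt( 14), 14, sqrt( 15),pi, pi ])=[ - 19*sqrt( 14 ),-60.63, - 26,1/pi, 2, sqrt(5),pi, pi, sqrt( 11),sqrt( 13 ), sqrt ( 13 ), sqrt( 15 ), 14,94*sqrt(13)]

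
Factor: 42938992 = 2^4*181^1*14827^1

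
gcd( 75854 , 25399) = 1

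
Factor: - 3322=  - 2^1*11^1 * 151^1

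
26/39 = 2/3 = 0.67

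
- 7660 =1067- 8727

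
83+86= 169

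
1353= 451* 3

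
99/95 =99/95  =  1.04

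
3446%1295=856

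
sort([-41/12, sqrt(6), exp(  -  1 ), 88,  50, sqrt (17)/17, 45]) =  [  -  41/12, sqrt( 17) /17, exp (-1 ), sqrt( 6), 45,50 , 88] 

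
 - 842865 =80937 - 923802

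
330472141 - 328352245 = 2119896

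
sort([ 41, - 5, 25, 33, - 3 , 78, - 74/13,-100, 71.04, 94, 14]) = [-100,  -  74/13 , - 5, - 3, 14, 25, 33, 41,71.04, 78, 94] 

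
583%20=3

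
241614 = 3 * 80538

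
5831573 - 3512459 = 2319114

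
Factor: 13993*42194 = 590420642 = 2^1*7^1 * 17^2*73^1*1999^1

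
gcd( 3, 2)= 1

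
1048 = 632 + 416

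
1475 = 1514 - 39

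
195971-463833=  - 267862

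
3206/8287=3206/8287=0.39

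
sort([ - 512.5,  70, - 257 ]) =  [ - 512.5,-257,70]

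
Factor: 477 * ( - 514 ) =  - 2^1*3^2 * 53^1*257^1  =  - 245178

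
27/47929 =27/47929 = 0.00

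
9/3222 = 1/358  =  0.00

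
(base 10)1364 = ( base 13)80C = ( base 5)20424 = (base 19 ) 3EF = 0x554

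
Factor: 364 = 2^2*7^1 * 13^1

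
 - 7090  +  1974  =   - 5116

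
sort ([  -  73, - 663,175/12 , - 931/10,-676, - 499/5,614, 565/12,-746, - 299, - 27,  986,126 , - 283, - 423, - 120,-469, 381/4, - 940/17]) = [-746,- 676 , - 663, - 469, - 423,-299,  -  283 , - 120 ,- 499/5, - 931/10, - 73,  -  940/17, -27,175/12,  565/12,381/4,  126,614, 986 ] 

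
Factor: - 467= - 467^1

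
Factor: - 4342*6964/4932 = -2^1*3^(  -  2 )*13^1 *137^( - 1) * 167^1 * 1741^1=-7559422/1233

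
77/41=1  +  36/41 = 1.88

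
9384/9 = 3128/3 = 1042.67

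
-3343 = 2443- 5786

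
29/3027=29/3027 = 0.01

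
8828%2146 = 244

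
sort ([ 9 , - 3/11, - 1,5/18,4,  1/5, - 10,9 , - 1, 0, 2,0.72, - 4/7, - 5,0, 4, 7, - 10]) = [ - 10,  -  10,-5,-1,-1,  -  4/7, - 3/11, 0,0, 1/5,5/18, 0.72, 2,4,4,7,9,9 ]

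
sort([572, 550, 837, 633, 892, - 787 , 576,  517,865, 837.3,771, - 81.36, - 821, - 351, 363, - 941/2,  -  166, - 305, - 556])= [ - 821, - 787,-556, - 941/2, - 351, - 305,  -  166, - 81.36,363, 517,  550,  572 , 576,633,771,837,837.3,  865, 892]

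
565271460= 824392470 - 259121010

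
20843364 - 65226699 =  - 44383335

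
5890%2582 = 726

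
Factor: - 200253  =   - 3^1*66751^1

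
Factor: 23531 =23531^1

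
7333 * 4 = 29332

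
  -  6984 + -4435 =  - 11419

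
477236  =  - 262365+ 739601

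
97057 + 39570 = 136627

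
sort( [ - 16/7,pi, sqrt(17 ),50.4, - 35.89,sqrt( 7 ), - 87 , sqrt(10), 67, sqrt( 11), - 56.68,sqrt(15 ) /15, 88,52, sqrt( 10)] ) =[ - 87, - 56.68, - 35.89, - 16/7, sqrt( 15 )/15, sqrt( 7 ), pi, sqrt( 10),sqrt( 10), sqrt( 11),sqrt( 17),50.4, 52, 67,88 ]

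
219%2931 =219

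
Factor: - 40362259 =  - 7^1*5766037^1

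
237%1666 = 237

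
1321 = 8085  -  6764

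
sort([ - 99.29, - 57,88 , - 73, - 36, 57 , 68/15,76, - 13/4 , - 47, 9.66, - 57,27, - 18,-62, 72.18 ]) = [-99.29 , - 73,-62, - 57, -57, - 47, - 36,-18, - 13/4, 68/15 , 9.66, 27,57,  72.18, 76 , 88]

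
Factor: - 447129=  - 3^2 * 49681^1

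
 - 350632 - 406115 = -756747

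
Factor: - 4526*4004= - 18122104  =  - 2^3 * 7^1*11^1*13^1 * 31^1*73^1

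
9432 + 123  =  9555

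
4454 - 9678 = - 5224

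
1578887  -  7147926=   -  5569039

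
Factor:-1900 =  - 2^2*5^2  *19^1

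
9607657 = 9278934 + 328723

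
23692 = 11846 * 2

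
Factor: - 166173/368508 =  -193/428 =- 2^( - 2)*107^(- 1 )*193^1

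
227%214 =13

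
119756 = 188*637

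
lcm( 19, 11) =209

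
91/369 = 91/369 = 0.25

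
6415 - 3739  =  2676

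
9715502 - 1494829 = 8220673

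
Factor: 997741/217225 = 5^ (-2 )*8689^(-1 )*997741^1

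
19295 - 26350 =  - 7055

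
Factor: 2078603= 2078603^1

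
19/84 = 19/84 = 0.23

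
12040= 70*172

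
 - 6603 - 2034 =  - 8637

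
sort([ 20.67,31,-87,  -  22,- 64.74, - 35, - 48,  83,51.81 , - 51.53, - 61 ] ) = [ - 87, - 64.74, - 61, - 51.53, - 48, - 35 , - 22,20.67,31,  51.81, 83 ] 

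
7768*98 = 761264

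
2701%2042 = 659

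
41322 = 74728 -33406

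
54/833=54/833= 0.06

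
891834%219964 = 11978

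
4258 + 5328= 9586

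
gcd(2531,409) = 1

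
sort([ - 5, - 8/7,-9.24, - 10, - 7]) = [ - 10, - 9.24, - 7, - 5, - 8/7 ] 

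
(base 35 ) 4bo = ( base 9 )7248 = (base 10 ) 5309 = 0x14bd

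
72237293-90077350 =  - 17840057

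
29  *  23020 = 667580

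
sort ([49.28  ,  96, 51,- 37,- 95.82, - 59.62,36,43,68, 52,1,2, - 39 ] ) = [ - 95.82, - 59.62, - 39, - 37, 1,2,  36, 43,49.28,51,52, 68, 96] 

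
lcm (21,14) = 42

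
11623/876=11623/876  =  13.27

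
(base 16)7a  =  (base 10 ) 122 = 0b1111010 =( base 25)4m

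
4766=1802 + 2964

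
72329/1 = 72329= 72329.00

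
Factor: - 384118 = -2^1*7^1*27437^1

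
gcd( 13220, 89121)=1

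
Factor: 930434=2^1*31^1*43^1* 349^1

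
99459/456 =218 + 17/152 = 218.11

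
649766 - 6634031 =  - 5984265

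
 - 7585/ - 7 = 7585/7 = 1083.57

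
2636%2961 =2636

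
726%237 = 15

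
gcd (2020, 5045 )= 5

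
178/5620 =89/2810= 0.03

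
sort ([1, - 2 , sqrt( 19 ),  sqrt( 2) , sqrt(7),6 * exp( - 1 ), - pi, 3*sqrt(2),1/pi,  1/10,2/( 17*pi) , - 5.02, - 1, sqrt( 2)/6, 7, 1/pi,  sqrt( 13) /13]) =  [-5.02,  -  pi,-2, - 1 , 2/( 17*pi ), 1/10,sqrt(2)/6,sqrt( 13)/13 , 1/pi, 1/pi, 1,sqrt( 2),6 *exp( - 1 ), sqrt( 7),3 * sqrt(2 ), sqrt( 19),7]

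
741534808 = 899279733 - 157744925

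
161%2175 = 161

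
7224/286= 3612/143 = 25.26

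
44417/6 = 44417/6  =  7402.83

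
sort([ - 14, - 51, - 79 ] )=[-79, -51,-14 ]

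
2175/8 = 271+7/8 = 271.88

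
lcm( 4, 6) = 12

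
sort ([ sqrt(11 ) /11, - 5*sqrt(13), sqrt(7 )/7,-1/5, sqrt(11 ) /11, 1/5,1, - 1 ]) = [ - 5*sqrt(13),- 1,-1/5,1/5, sqrt ( 11 ) /11, sqrt(11)/11,sqrt( 7 )/7,1 ] 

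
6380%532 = 528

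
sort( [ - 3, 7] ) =[ - 3, 7 ] 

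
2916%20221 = 2916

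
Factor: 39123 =3^5*7^1 *23^1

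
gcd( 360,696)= 24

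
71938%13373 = 5073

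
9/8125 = 9/8125= 0.00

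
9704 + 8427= 18131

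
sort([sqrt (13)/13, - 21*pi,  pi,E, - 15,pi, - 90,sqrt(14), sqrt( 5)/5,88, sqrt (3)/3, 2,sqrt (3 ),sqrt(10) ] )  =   [- 90, - 21*pi, - 15,sqrt(13)/13, sqrt(5) /5, sqrt ( 3)/3, sqrt(3), 2,E,pi, pi, sqrt( 10), sqrt( 14 ),88 ] 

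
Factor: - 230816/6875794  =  -115408/3437897 = - 2^4*7213^1*3437897^ ( - 1 ) 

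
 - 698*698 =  - 487204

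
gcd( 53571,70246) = 1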